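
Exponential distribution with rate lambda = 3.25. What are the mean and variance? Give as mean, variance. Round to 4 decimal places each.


mean = 1/lam, var = 1/lam^2
mean = 1 / 3.25 = 4/13 ≈ 0.307692
lam^2 = 3.25^2 = 10.5625
var = 1 / 10.5625 = 16/169 ≈ 0.094675

0.3077, 0.0947


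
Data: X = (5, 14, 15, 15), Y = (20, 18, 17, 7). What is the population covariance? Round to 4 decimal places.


Cov = (1/n)*sum((xi-xbar)(yi-ybar))
n = 4, xbar = 49/4 = 12.25, ybar = 62/4 = 15.5
sum((xi-xbar)(yi-ybar)) = -47.5
Cov = -47.5 / 4 = -11.875

-11.8750


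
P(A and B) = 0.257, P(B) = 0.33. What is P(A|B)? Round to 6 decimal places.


P(A|B) = P(A and B) / P(B) = 0.257 / 0.33 = 257/330 ≈ 0.77878788

0.778788


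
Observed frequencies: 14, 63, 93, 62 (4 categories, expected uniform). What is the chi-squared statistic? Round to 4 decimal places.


chi2 = sum((O-E)^2/E), E = total/4
total = 232, E = 232/4 = 58
(14 - 58)^2 / 58 = 1936 / 58 = 968/29 ≈ 33.379310
(63 - 58)^2 / 58 = 25 / 58 = 25/58 ≈ 0.431034
(93 - 58)^2 / 58 = 1225 / 58 = 1225/58 ≈ 21.120690
(62 - 58)^2 / 58 = 16 / 58 = 8/29 ≈ 0.275862
chi2 = 1601/29 ≈ 55.206897

55.2069


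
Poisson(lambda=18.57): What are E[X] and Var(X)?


E[X] = Var(X) = lambda = 18.57

18.57, 18.57


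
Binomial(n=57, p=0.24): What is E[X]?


E[X] = n*p = 57 * 0.24 = 13.68

13.68


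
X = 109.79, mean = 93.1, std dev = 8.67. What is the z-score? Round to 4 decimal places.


z = (X - mu) / sigma
X - mu = 109.79 - 93.1 = 16.69
z = 16.69 / 8.67 = 1669/867 ≈ 1.925029

1.9250


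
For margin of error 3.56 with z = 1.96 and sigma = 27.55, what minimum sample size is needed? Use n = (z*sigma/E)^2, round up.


z*sigma/E = 1.96 * 27.55 / 3.56 = 26999/1780 ≈ 15.167978
(z*sigma/E)^2 ≈ 230.067542
round up: n = 231

231


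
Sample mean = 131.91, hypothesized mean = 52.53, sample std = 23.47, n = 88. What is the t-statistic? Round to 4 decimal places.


t = (xbar - mu0) / (s/sqrt(n))
xbar - mu0 = 131.91 - 52.53 = 79.38
sqrt(88) ≈ 9.38083152
s/sqrt(n) = 23.47 / 9.38083152 ≈ 2.50191041
t = 79.38 / 2.50191041 ≈ 31.727755

31.7278


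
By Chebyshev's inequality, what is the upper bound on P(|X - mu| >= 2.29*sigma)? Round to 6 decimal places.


P <= 1/k^2
k^2 = 2.29^2 = 5.2441
1/k^2 = 1 / 5.2441 ≈ 0.19069049

0.190690


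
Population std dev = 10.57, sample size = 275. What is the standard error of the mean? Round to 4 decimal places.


SE = sigma / sqrt(n)
sqrt(275) ≈ 16.583124
SE = 10.57 / 16.583124 ≈ 0.637395

0.6374


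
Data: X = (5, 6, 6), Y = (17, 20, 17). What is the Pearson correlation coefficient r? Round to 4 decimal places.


r = sum((xi-xbar)(yi-ybar)) / sqrt(sum((xi-xbar)^2) * sum((yi-ybar)^2))
n = 3, xbar = 17/3 ≈ 5.666667, ybar = 54/3 = 18
Sxy = sum((xi-xbar)(yi-ybar)) = 1
Sxx = sum((xi-xbar)^2) = 2/3 ≈ 0.666667
Syy = sum((yi-ybar)^2) = 6
sqrt(Sxx*Syy) = 2
r = Sxy / sqrt(Sxx*Syy) = 1 / 2 = 0.5

0.5000


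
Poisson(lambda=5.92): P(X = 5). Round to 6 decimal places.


P = e^(-lam) * lam^k / k!
e^(-5.92) ≈ 0.002685200
lam^k = 5.92^5 ≈ 7271.240906
k! = 5! = 120
P = 0.002685200 * 7271.240906 / 120 ≈ 0.162706

0.162706


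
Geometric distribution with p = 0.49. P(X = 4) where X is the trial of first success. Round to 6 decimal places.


P = (1-p)^(k-1) * p
(1-p)^(k-1) = 0.51^3 = 0.132651
P = 0.132651 * 0.49 = 0.06499899

0.064999


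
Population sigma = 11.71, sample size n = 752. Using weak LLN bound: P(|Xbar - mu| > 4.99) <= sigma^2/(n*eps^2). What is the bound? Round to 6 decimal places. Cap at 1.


bound = min(1, sigma^2/(n*eps^2))
sigma^2 = 11.71^2 = 137.1241
n*eps^2 = 752 * 4.99^2 = 752 * 24.9001 = 18724.8752
sigma^2/(n*eps^2) = 137.1241 / 18724.8752 ≈ 0.00732310

0.007323


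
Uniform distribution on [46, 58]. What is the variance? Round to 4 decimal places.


Var = (b-a)^2 / 12
(b-a)^2 = (58 - 46)^2 = 144
Var = 144/12 = 12

12.0000


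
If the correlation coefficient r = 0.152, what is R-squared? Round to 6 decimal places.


R^2 = r^2 = (0.152)^2 = 0.023104

0.023104


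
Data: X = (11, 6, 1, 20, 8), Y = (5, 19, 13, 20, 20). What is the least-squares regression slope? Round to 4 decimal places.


b = sum((xi-xbar)(yi-ybar)) / sum((xi-xbar)^2)
n = 5, xbar = 46/5 = 9.2, ybar = 77/5 = 15.4
Sxy = sum((xi-xbar)(yi-ybar)) = 33.6
Sxx = sum((xi-xbar)^2) = 198.8
b = Sxy / Sxx = 12/71 ≈ 0.169014

0.1690


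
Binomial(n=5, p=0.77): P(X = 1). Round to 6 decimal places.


P = C(n,k) * p^k * (1-p)^(n-k)
C(5,1) = 5
p^k = 0.77^1 = 0.77
(1-p)^(n-k) = 0.23^4 = 0.00279841
P = 5 * 0.77 * 0.00279841 ≈ 0.010774

0.010774


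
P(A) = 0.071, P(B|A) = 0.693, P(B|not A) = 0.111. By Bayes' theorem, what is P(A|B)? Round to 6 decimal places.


P(A|B) = P(B|A)*P(A) / P(B), P(B) = P(B|A)*P(A) + P(B|not A)*P(not A)
P(B|A)*P(A) = 0.693 * 0.071 = 0.049203
P(B|not A)*P(not A) = 0.111 * 0.929 = 0.103119
P(B) = 0.049203 + 0.103119 = 0.152322
P(A|B) = 0.049203 / 0.152322 ≈ 0.32301966

0.323020


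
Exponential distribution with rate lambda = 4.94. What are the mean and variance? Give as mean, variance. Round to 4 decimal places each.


mean = 1/lam, var = 1/lam^2
mean = 1 / 4.94 = 50/247 ≈ 0.202429
lam^2 = 4.94^2 = 24.4036
var = 1 / 24.4036 ≈ 0.040978

0.2024, 0.0410


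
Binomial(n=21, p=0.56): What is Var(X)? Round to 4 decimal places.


Var = n*p*(1-p) = 21 * 0.56 * 0.44 = 5.1744

5.1744


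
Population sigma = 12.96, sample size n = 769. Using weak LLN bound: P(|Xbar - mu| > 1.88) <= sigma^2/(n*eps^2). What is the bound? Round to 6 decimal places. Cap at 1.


bound = min(1, sigma^2/(n*eps^2))
sigma^2 = 12.96^2 = 167.9616
n*eps^2 = 769 * 1.88^2 = 769 * 3.5344 = 2717.9536
sigma^2/(n*eps^2) = 167.9616 / 2717.9536 ≈ 0.06179708

0.061797


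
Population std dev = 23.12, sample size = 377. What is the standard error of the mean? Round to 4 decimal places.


SE = sigma / sqrt(n)
sqrt(377) ≈ 19.416488
SE = 23.12 / 19.416488 ≈ 1.190741

1.1907


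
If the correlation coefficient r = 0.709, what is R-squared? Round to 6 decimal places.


R^2 = r^2 = (0.709)^2 = 0.502681

0.502681


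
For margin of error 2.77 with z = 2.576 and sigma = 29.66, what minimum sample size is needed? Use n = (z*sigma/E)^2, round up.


z*sigma/E = 2.576 * 29.66 / 2.77 ≈ 27.582729
(z*sigma/E)^2 ≈ 760.806952
round up: n = 761

761


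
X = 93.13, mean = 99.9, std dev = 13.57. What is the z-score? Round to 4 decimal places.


z = (X - mu) / sigma
X - mu = 93.13 - 99.9 = -6.77
z = -6.77 / 13.57 = -677/1357 ≈ -0.498895

-0.4989


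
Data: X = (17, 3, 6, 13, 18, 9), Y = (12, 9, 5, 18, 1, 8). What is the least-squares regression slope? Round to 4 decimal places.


b = sum((xi-xbar)(yi-ybar)) / sum((xi-xbar)^2)
n = 6, xbar = 66/6 = 11, ybar = 53/6 ≈ 8.833333
Sxy = sum((xi-xbar)(yi-ybar)) = 2
Sxx = sum((xi-xbar)^2) = 182
b = Sxy / Sxx = 1/91 ≈ 0.010989

0.0110


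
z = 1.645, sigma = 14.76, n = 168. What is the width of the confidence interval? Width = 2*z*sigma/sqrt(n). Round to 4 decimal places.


width = 2*z*sigma/sqrt(n)
2*z*sigma = 2 * 1.645 * 14.76 = 48.5604
sqrt(168) ≈ 12.961481
width = 48.5604 / 12.961481 ≈ 3.746516

3.7465


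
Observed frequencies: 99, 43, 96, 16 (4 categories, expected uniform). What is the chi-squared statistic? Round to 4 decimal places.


chi2 = sum((O-E)^2/E), E = total/4
total = 254, E = 254/4 = 63.5
(99 - 63.5)^2 / 63.5 = 1260.25 / 63.5 = 5041/254 ≈ 19.846457
(43 - 63.5)^2 / 63.5 = 420.25 / 63.5 = 1681/254 ≈ 6.618110
(96 - 63.5)^2 / 63.5 = 1056.25 / 63.5 = 4225/254 ≈ 16.633858
(16 - 63.5)^2 / 63.5 = 2256.25 / 63.5 = 9025/254 ≈ 35.531496
chi2 = 9986/127 ≈ 78.629921

78.6299


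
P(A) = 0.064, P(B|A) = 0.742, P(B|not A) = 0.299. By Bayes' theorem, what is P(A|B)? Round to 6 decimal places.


P(A|B) = P(B|A)*P(A) / P(B), P(B) = P(B|A)*P(A) + P(B|not A)*P(not A)
P(B|A)*P(A) = 0.742 * 0.064 = 0.047488
P(B|not A)*P(not A) = 0.299 * 0.936 = 0.279864
P(B) = 0.047488 + 0.279864 = 0.327352
P(A|B) = 0.047488 / 0.327352 ≈ 0.14506708

0.145067


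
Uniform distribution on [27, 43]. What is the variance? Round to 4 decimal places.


Var = (b-a)^2 / 12
(b-a)^2 = (43 - 27)^2 = 256
Var = 256/12 ≈ 21.333333

21.3333


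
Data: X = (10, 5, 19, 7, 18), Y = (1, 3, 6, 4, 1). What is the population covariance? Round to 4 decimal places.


Cov = (1/n)*sum((xi-xbar)(yi-ybar))
n = 5, xbar = 59/5 = 11.8, ybar = 15/5 = 3
sum((xi-xbar)(yi-ybar)) = 8
Cov = 8 / 5 = 1.6

1.6000


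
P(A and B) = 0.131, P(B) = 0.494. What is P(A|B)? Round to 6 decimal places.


P(A|B) = P(A and B) / P(B) = 0.131 / 0.494 = 131/494 ≈ 0.26518219

0.265182


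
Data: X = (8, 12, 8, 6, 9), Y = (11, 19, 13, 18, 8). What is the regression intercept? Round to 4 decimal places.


a = ybar - b*xbar, where b = sum((xi-xbar)(yi-ybar)) / sum((xi-xbar)^2)
n = 5, xbar = 43/5 = 8.6, ybar = 69/5 = 13.8
Sxy = sum((xi-xbar)(yi-ybar)) = 6.6
Sxx = sum((xi-xbar)^2) = 19.2
b = Sxy / Sxx = 0.34375
a = 13.8 - 0.34375 * 8.6 = 10.84375

10.8438


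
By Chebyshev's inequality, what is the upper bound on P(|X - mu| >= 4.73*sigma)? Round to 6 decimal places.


P <= 1/k^2
k^2 = 4.73^2 = 22.3729
1/k^2 = 1 / 22.3729 ≈ 0.04469693

0.044697


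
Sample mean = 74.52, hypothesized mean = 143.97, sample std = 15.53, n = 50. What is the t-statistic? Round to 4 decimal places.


t = (xbar - mu0) / (s/sqrt(n))
xbar - mu0 = 74.52 - 143.97 = -69.45
sqrt(50) ≈ 7.07106781
s/sqrt(n) = 15.53 / 7.07106781 ≈ 2.19627366
t = -69.45 / 2.19627366 ≈ -31.621742

-31.6217


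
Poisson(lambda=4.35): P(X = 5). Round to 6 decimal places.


P = e^(-lam) * lam^k / k!
e^(-4.35) ≈ 0.01290681
lam^k = 4.35^5 ≈ 1557.565377
k! = 5! = 120
P = 0.01290681 * 1557.565377 / 120 ≈ 0.167527

0.167527


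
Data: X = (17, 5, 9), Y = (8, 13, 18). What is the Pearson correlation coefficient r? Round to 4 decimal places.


r = sum((xi-xbar)(yi-ybar)) / sqrt(sum((xi-xbar)^2) * sum((yi-ybar)^2))
n = 3, xbar = 31/3 ≈ 10.333333, ybar = 39/3 = 13
Sxy = sum((xi-xbar)(yi-ybar)) = -40
Sxx = sum((xi-xbar)^2) = 224/3 ≈ 74.666667
Syy = sum((yi-ybar)^2) = 50
sqrt(Sxx*Syy) ≈ 61.101009
r = Sxy / sqrt(Sxx*Syy) = -40 / 61.101009 ≈ -0.654654

-0.6547


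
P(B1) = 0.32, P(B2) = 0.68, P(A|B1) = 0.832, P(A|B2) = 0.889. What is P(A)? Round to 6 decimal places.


P(A) = P(A|B1)*P(B1) + P(A|B2)*P(B2)
P(A|B1)*P(B1) = 0.832 * 0.32 = 0.26624
P(A|B2)*P(B2) = 0.889 * 0.68 = 0.60452
P(A) = 0.26624 + 0.60452 = 0.87076

0.870760


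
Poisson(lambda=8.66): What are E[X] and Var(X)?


E[X] = Var(X) = lambda = 8.66

8.66, 8.66


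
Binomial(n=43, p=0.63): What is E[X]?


E[X] = n*p = 43 * 0.63 = 27.09

27.09


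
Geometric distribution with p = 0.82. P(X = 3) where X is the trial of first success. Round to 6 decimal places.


P = (1-p)^(k-1) * p
(1-p)^(k-1) = 0.18^2 = 0.0324
P = 0.0324 * 0.82 = 0.026568

0.026568


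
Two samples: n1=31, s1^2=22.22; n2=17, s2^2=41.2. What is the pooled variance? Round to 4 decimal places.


sp^2 = ((n1-1)*s1^2 + (n2-1)*s2^2)/(n1+n2-2)
(n1-1)*s1^2 = 30 * 22.22 = 666.6
(n2-1)*s2^2 = 16 * 41.2 = 659.2
numerator = 666.6 + 659.2 = 1325.8
n1+n2-2 = 46
sp^2 = 1325.8 / 46 = 6629/230 ≈ 28.821739

28.8217


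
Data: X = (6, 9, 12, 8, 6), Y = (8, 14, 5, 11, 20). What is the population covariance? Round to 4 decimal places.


Cov = (1/n)*sum((xi-xbar)(yi-ybar))
n = 5, xbar = 41/5 = 8.2, ybar = 58/5 = 11.6
sum((xi-xbar)(yi-ybar)) = -33.6
Cov = -33.6 / 5 = -6.72

-6.7200


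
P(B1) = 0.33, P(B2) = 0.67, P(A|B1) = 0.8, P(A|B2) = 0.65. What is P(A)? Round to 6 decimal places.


P(A) = P(A|B1)*P(B1) + P(A|B2)*P(B2)
P(A|B1)*P(B1) = 0.8 * 0.33 = 0.264
P(A|B2)*P(B2) = 0.65 * 0.67 = 0.4355
P(A) = 0.264 + 0.4355 = 0.6995

0.699500


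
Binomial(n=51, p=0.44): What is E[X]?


E[X] = n*p = 51 * 0.44 = 22.44

22.44


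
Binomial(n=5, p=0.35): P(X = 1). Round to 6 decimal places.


P = C(n,k) * p^k * (1-p)^(n-k)
C(5,1) = 5
p^k = 0.35^1 = 0.35
(1-p)^(n-k) = 0.65^4 ≈ 0.1785063
P = 5 * 0.35 * 0.1785063 ≈ 0.312386

0.312386


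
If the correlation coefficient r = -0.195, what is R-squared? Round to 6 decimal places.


R^2 = r^2 = (-0.195)^2 = 0.038025

0.038025


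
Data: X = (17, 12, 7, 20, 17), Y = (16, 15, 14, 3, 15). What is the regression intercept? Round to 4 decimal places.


a = ybar - b*xbar, where b = sum((xi-xbar)(yi-ybar)) / sum((xi-xbar)^2)
n = 5, xbar = 73/5 = 14.6, ybar = 63/5 = 12.6
Sxy = sum((xi-xbar)(yi-ybar)) = -54.8
Sxx = sum((xi-xbar)^2) = 105.2
b = Sxy / Sxx = -137/263 ≈ -0.520913
a = 12.6 - (-0.520913) * 14.6 = 5314/263 ≈ 20.205323

20.2053


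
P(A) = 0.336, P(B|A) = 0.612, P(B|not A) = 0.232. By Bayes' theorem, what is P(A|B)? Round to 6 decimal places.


P(A|B) = P(B|A)*P(A) / P(B), P(B) = P(B|A)*P(A) + P(B|not A)*P(not A)
P(B|A)*P(A) = 0.612 * 0.336 = 0.205632
P(B|not A)*P(not A) = 0.232 * 0.664 = 0.154048
P(B) = 0.205632 + 0.154048 = 0.35968
P(A|B) = 0.205632 / 0.35968 = 3213/5620 ≈ 0.57170819

0.571708


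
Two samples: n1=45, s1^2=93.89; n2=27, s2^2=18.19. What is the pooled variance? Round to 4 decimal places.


sp^2 = ((n1-1)*s1^2 + (n2-1)*s2^2)/(n1+n2-2)
(n1-1)*s1^2 = 44 * 93.89 = 4131.16
(n2-1)*s2^2 = 26 * 18.19 = 472.94
numerator = 4131.16 + 472.94 = 4604.1
n1+n2-2 = 70
sp^2 = 4604.1 / 70 = 46041/700 ≈ 65.772857

65.7729


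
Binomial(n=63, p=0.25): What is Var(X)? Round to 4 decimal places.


Var = n*p*(1-p) = 63 * 0.25 * 0.75 = 11.8125

11.8125


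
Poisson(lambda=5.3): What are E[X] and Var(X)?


E[X] = Var(X) = lambda = 5.3

5.3, 5.3


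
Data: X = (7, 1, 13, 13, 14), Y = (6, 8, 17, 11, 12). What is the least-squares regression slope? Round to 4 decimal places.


b = sum((xi-xbar)(yi-ybar)) / sum((xi-xbar)^2)
n = 5, xbar = 48/5 = 9.6, ybar = 54/5 = 10.8
Sxy = sum((xi-xbar)(yi-ybar)) = 63.6
Sxx = sum((xi-xbar)^2) = 123.2
b = Sxy / Sxx = 159/308 ≈ 0.516234

0.5162


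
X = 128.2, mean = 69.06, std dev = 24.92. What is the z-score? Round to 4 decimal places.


z = (X - mu) / sigma
X - mu = 128.2 - 69.06 = 59.14
z = 59.14 / 24.92 = 2957/1246 ≈ 2.373194

2.3732


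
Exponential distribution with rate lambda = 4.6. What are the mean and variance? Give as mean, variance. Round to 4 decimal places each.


mean = 1/lam, var = 1/lam^2
mean = 1 / 4.6 = 5/23 ≈ 0.217391
lam^2 = 4.6^2 = 21.16
var = 1 / 21.16 = 25/529 ≈ 0.047259

0.2174, 0.0473


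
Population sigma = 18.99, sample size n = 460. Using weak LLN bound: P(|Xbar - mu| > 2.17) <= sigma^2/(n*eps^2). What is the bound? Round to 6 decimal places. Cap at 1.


bound = min(1, sigma^2/(n*eps^2))
sigma^2 = 18.99^2 = 360.6201
n*eps^2 = 460 * 2.17^2 = 460 * 4.7089 = 2166.094
sigma^2/(n*eps^2) = 360.6201 / 2166.094 ≈ 0.16648405

0.166484


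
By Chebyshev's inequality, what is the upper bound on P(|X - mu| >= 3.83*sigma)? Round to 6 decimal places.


P <= 1/k^2
k^2 = 3.83^2 = 14.6689
1/k^2 = 1 / 14.6689 ≈ 0.06817144

0.068171


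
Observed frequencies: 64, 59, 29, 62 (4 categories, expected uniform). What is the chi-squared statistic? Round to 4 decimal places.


chi2 = sum((O-E)^2/E), E = total/4
total = 214, E = 214/4 = 53.5
(64 - 53.5)^2 / 53.5 = 110.25 / 53.5 = 441/214 ≈ 2.060748
(59 - 53.5)^2 / 53.5 = 30.25 / 53.5 = 121/214 ≈ 0.565421
(29 - 53.5)^2 / 53.5 = 600.25 / 53.5 = 2401/214 ≈ 11.219626
(62 - 53.5)^2 / 53.5 = 72.25 / 53.5 = 289/214 ≈ 1.350467
chi2 = 1626/107 ≈ 15.196262

15.1963


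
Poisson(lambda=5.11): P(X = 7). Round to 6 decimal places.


P = e^(-lam) * lam^k / k!
e^(-5.11) ≈ 0.006036083
lam^k = 5.11^7 ≈ 90980.077186
k! = 7! = 5040
P = 0.006036083 * 90980.077186 / 5040 ≈ 0.108961

0.108961


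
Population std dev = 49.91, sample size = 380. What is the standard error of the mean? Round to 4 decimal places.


SE = sigma / sqrt(n)
sqrt(380) ≈ 19.493589
SE = 49.91 / 19.493589 ≈ 2.560329

2.5603


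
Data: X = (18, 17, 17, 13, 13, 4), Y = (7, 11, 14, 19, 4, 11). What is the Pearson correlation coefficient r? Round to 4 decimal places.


r = sum((xi-xbar)(yi-ybar)) / sqrt(sum((xi-xbar)^2) * sum((yi-ybar)^2))
n = 6, xbar = 82/6 = 41/3 ≈ 13.666667, ybar = 66/6 = 11
Sxy = sum((xi-xbar)(yi-ybar)) = -8
Sxx = sum((xi-xbar)^2) = 406/3 ≈ 135.333333
Syy = sum((yi-ybar)^2) = 138
sqrt(Sxx*Syy) ≈ 136.660162
r = Sxy / sqrt(Sxx*Syy) = -8 / 136.660162 ≈ -0.058539

-0.0585


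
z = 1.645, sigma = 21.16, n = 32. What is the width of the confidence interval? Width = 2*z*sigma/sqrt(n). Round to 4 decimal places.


width = 2*z*sigma/sqrt(n)
2*z*sigma = 2 * 1.645 * 21.16 = 69.6164
sqrt(32) ≈ 5.656854
width = 69.6164 / 5.656854 ≈ 12.306557

12.3066


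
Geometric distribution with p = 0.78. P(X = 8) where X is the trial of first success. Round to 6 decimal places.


P = (1-p)^(k-1) * p
(1-p)^(k-1) = 0.22^7 ≈ 0.00002494358
P = 0.00002494358 * 0.78 ≈ 0.00001945599

0.000019


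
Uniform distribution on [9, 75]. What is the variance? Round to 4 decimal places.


Var = (b-a)^2 / 12
(b-a)^2 = (75 - 9)^2 = 4356
Var = 4356/12 = 363

363.0000


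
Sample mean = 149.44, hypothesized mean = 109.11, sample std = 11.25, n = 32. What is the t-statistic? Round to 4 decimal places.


t = (xbar - mu0) / (s/sqrt(n))
xbar - mu0 = 149.44 - 109.11 = 40.33
sqrt(32) ≈ 5.65685425
s/sqrt(n) = 11.25 / 5.65685425 ≈ 1.98873782
t = 40.33 / 1.98873782 ≈ 20.279194

20.2792


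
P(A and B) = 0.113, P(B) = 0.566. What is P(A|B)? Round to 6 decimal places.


P(A|B) = P(A and B) / P(B) = 0.113 / 0.566 = 113/566 ≈ 0.19964664

0.199647


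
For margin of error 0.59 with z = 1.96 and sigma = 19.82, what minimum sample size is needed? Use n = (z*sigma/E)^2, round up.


z*sigma/E = 1.96 * 19.82 / 0.59 = 97118/1475 ≈ 65.842712
(z*sigma/E)^2 ≈ 4335.262706
round up: n = 4336

4336


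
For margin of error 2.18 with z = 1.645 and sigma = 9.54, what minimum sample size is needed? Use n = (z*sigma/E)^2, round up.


z*sigma/E = 1.645 * 9.54 / 2.18 ≈ 7.198761
(z*sigma/E)^2 ≈ 51.822167
round up: n = 52

52


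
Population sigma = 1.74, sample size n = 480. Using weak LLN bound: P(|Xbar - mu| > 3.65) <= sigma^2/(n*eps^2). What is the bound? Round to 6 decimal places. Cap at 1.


bound = min(1, sigma^2/(n*eps^2))
sigma^2 = 1.74^2 = 3.0276
n*eps^2 = 480 * 3.65^2 = 480 * 13.3225 = 6394.8
sigma^2/(n*eps^2) = 3.0276 / 6394.8 ≈ 0.00047345

0.000473


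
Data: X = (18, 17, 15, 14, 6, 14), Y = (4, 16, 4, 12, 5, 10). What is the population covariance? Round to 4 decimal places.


Cov = (1/n)*sum((xi-xbar)(yi-ybar))
n = 6, xbar = 84/6 = 14, ybar = 51/6 = 8.5
sum((xi-xbar)(yi-ybar)) = 28
Cov = 28 / 6 = 14/3 ≈ 4.666667

4.6667


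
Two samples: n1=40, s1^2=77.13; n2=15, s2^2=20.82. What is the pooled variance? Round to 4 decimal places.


sp^2 = ((n1-1)*s1^2 + (n2-1)*s2^2)/(n1+n2-2)
(n1-1)*s1^2 = 39 * 77.13 = 3008.07
(n2-1)*s2^2 = 14 * 20.82 = 291.48
numerator = 3008.07 + 291.48 = 3299.55
n1+n2-2 = 53
sp^2 = 3299.55 / 53 = 65991/1060 ≈ 62.255660

62.2557


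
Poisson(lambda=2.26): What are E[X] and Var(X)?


E[X] = Var(X) = lambda = 2.26

2.26, 2.26


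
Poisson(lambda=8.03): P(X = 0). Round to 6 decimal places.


P = e^(-lam) * lam^k / k!
e^(-8.03) ≈ 0.0003255482
lam^k = 8.03^0 = 1
k! = 0! = 1
P = 0.0003255482 * 1 / 1 ≈ 0.000326

0.000326


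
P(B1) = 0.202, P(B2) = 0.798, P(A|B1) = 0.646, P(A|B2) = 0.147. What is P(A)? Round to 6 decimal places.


P(A) = P(A|B1)*P(B1) + P(A|B2)*P(B2)
P(A|B1)*P(B1) = 0.646 * 0.202 = 0.130492
P(A|B2)*P(B2) = 0.147 * 0.798 = 0.117306
P(A) = 0.130492 + 0.117306 = 0.247798

0.247798


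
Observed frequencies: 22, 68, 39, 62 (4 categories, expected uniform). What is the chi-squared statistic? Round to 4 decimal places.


chi2 = sum((O-E)^2/E), E = total/4
total = 191, E = 191/4 = 47.75
(22 - 47.75)^2 / 47.75 = 663.0625 / 47.75 = 10609/764 ≈ 13.886126
(68 - 47.75)^2 / 47.75 = 410.0625 / 47.75 = 6561/764 ≈ 8.587696
(39 - 47.75)^2 / 47.75 = 76.5625 / 47.75 = 1225/764 ≈ 1.603403
(62 - 47.75)^2 / 47.75 = 203.0625 / 47.75 = 3249/764 ≈ 4.252618
chi2 = 5411/191 ≈ 28.329843

28.3298


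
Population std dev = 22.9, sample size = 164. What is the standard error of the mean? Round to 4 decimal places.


SE = sigma / sqrt(n)
sqrt(164) ≈ 12.806248
SE = 22.9 / 12.806248 ≈ 1.788190

1.7882


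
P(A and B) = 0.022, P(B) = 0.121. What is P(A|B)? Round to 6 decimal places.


P(A|B) = P(A and B) / P(B) = 0.022 / 0.121 = 2/11 ≈ 0.18181818

0.181818


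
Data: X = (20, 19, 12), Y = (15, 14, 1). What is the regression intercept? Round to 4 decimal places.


a = ybar - b*xbar, where b = sum((xi-xbar)(yi-ybar)) / sum((xi-xbar)^2)
n = 3, xbar = 51/3 = 17, ybar = 30/3 = 10
Sxy = sum((xi-xbar)(yi-ybar)) = 68
Sxx = sum((xi-xbar)^2) = 38
b = Sxy / Sxx = 34/19 ≈ 1.789474
a = 10 - 1.789474 * 17 = -388/19 ≈ -20.421053

-20.4211


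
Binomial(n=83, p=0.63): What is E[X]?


E[X] = n*p = 83 * 0.63 = 52.29

52.29


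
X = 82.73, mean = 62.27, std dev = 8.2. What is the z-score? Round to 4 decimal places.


z = (X - mu) / sigma
X - mu = 82.73 - 62.27 = 20.46
z = 20.46 / 8.2 = 1023/410 ≈ 2.495122

2.4951


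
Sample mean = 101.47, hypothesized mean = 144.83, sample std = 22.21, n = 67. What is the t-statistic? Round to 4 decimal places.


t = (xbar - mu0) / (s/sqrt(n))
xbar - mu0 = 101.47 - 144.83 = -43.36
sqrt(67) ≈ 8.18535277
s/sqrt(n) = 22.21 / 8.18535277 ≈ 2.71338336
t = -43.36 / 2.71338336 ≈ -15.980049

-15.9800


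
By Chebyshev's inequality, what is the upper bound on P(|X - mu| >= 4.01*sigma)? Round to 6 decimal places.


P <= 1/k^2
k^2 = 4.01^2 = 16.0801
1/k^2 = 1 / 16.0801 ≈ 0.06218867

0.062189


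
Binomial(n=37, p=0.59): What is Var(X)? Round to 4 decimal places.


Var = n*p*(1-p) = 37 * 0.59 * 0.41 = 8.9503

8.9503


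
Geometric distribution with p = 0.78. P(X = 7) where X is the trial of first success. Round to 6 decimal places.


P = (1-p)^(k-1) * p
(1-p)^(k-1) = 0.22^6 ≈ 0.0001133799
P = 0.0001133799 * 0.78 ≈ 0.00008843633

0.000088


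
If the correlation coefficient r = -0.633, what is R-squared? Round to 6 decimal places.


R^2 = r^2 = (-0.633)^2 = 0.400689

0.400689


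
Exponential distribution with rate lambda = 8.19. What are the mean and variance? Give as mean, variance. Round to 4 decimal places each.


mean = 1/lam, var = 1/lam^2
mean = 1 / 8.19 = 100/819 ≈ 0.122100
lam^2 = 8.19^2 = 67.0761
var = 1 / 67.0761 ≈ 0.014908

0.1221, 0.0149


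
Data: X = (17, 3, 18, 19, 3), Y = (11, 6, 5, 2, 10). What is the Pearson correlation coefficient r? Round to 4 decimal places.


r = sum((xi-xbar)(yi-ybar)) / sqrt(sum((xi-xbar)^2) * sum((yi-ybar)^2))
n = 5, xbar = 60/5 = 12, ybar = 34/5 = 6.8
Sxy = sum((xi-xbar)(yi-ybar)) = -45
Sxx = sum((xi-xbar)^2) = 272
Syy = sum((yi-ybar)^2) = 54.8
sqrt(Sxx*Syy) ≈ 122.088492
r = Sxy / sqrt(Sxx*Syy) = -45 / 122.088492 ≈ -0.368585

-0.3686


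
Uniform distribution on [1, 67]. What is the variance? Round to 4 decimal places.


Var = (b-a)^2 / 12
(b-a)^2 = (67 - 1)^2 = 4356
Var = 4356/12 = 363

363.0000


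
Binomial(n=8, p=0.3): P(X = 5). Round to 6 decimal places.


P = C(n,k) * p^k * (1-p)^(n-k)
C(8,5) = 56
p^k = 0.3^5 = 0.00243
(1-p)^(n-k) = 0.7^3 = 0.343
P = 56 * 0.00243 * 0.343 ≈ 0.046675

0.046675


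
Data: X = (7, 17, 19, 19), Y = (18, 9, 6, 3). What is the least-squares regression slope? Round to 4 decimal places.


b = sum((xi-xbar)(yi-ybar)) / sum((xi-xbar)^2)
n = 4, xbar = 62/4 = 15.5, ybar = 36/4 = 9
Sxy = sum((xi-xbar)(yi-ybar)) = -108
Sxx = sum((xi-xbar)^2) = 99
b = Sxy / Sxx = -12/11 ≈ -1.090909

-1.0909


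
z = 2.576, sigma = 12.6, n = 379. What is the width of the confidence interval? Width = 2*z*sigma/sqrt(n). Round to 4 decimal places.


width = 2*z*sigma/sqrt(n)
2*z*sigma = 2 * 2.576 * 12.6 = 64.9152
sqrt(379) ≈ 19.467922
width = 64.9152 / 19.467922 ≈ 3.334470

3.3345


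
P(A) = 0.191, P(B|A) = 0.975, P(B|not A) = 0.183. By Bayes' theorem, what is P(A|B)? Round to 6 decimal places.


P(A|B) = P(B|A)*P(A) / P(B), P(B) = P(B|A)*P(A) + P(B|not A)*P(not A)
P(B|A)*P(A) = 0.975 * 0.191 = 0.186225
P(B|not A)*P(not A) = 0.183 * 0.809 = 0.148047
P(B) = 0.186225 + 0.148047 = 0.334272
P(A|B) = 0.186225 / 0.334272 ≈ 0.55710619

0.557106


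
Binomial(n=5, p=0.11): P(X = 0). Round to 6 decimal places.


P = C(n,k) * p^k * (1-p)^(n-k)
C(5,0) = 1
p^k = 0.11^0 = 1
(1-p)^(n-k) = 0.89^5 ≈ 0.5584059
P = 1 * 1 * 0.5584059 ≈ 0.558406

0.558406


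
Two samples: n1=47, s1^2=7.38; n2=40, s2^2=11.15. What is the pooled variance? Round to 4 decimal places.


sp^2 = ((n1-1)*s1^2 + (n2-1)*s2^2)/(n1+n2-2)
(n1-1)*s1^2 = 46 * 7.38 = 339.48
(n2-1)*s2^2 = 39 * 11.15 = 434.85
numerator = 339.48 + 434.85 = 774.33
n1+n2-2 = 85
sp^2 = 774.33 / 85 = 77433/8500 ≈ 9.109765

9.1098


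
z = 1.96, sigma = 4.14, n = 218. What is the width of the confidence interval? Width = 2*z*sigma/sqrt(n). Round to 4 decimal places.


width = 2*z*sigma/sqrt(n)
2*z*sigma = 2 * 1.96 * 4.14 = 16.2288
sqrt(218) ≈ 14.764823
width = 16.2288 / 14.764823 ≈ 1.099153

1.0992


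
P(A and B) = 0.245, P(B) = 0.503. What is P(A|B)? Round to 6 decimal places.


P(A|B) = P(A and B) / P(B) = 0.245 / 0.503 = 245/503 ≈ 0.48707753

0.487078


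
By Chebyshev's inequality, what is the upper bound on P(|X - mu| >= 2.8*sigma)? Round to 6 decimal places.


P <= 1/k^2
k^2 = 2.8^2 = 7.84
1/k^2 = 1 / 7.84 = 25/196 ≈ 0.12755102

0.127551


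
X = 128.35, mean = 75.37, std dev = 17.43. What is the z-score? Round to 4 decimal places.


z = (X - mu) / sigma
X - mu = 128.35 - 75.37 = 52.98
z = 52.98 / 17.43 = 1766/581 ≈ 3.039587

3.0396


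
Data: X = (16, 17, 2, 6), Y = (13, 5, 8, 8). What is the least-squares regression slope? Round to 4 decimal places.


b = sum((xi-xbar)(yi-ybar)) / sum((xi-xbar)^2)
n = 4, xbar = 41/4 = 10.25, ybar = 34/4 = 8.5
Sxy = sum((xi-xbar)(yi-ybar)) = 8.5
Sxx = sum((xi-xbar)^2) = 164.75
b = Sxy / Sxx = 34/659 ≈ 0.051593

0.0516


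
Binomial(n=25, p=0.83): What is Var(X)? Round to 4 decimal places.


Var = n*p*(1-p) = 25 * 0.83 * 0.17 = 3.5275

3.5275


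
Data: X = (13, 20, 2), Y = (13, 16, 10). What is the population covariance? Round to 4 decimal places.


Cov = (1/n)*sum((xi-xbar)(yi-ybar))
n = 3, xbar = 35/3 ≈ 11.666667, ybar = 39/3 = 13
sum((xi-xbar)(yi-ybar)) = 54
Cov = 54 / 3 = 18

18.0000


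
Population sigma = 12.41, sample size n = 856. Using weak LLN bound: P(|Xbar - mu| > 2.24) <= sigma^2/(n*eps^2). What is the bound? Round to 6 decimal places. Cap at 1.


bound = min(1, sigma^2/(n*eps^2))
sigma^2 = 12.41^2 = 154.0081
n*eps^2 = 856 * 2.24^2 = 856 * 5.0176 = 4295.0656
sigma^2/(n*eps^2) = 154.0081 / 4295.0656 ≈ 0.03585698

0.035857


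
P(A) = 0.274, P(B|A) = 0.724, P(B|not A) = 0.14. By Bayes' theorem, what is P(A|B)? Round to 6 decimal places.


P(A|B) = P(B|A)*P(A) / P(B), P(B) = P(B|A)*P(A) + P(B|not A)*P(not A)
P(B|A)*P(A) = 0.724 * 0.274 = 0.198376
P(B|not A)*P(not A) = 0.14 * 0.726 = 0.10164
P(B) = 0.198376 + 0.10164 = 0.300016
P(A|B) = 0.198376 / 0.300016 ≈ 0.66121807

0.661218


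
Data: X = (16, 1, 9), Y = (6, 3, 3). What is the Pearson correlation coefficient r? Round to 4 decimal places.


r = sum((xi-xbar)(yi-ybar)) / sqrt(sum((xi-xbar)^2) * sum((yi-ybar)^2))
n = 3, xbar = 26/3 ≈ 8.666667, ybar = 12/3 = 4
Sxy = sum((xi-xbar)(yi-ybar)) = 22
Sxx = sum((xi-xbar)^2) = 338/3 ≈ 112.666667
Syy = sum((yi-ybar)^2) = 6
sqrt(Sxx*Syy) = 26
r = Sxy / sqrt(Sxx*Syy) = 22 / 26 = 11/13 ≈ 0.846154

0.8462


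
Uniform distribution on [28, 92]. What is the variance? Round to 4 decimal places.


Var = (b-a)^2 / 12
(b-a)^2 = (92 - 28)^2 = 4096
Var = 4096/12 ≈ 341.333333

341.3333


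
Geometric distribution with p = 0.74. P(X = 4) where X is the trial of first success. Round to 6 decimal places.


P = (1-p)^(k-1) * p
(1-p)^(k-1) = 0.26^3 = 0.017576
P = 0.017576 * 0.74 = 0.01300624

0.013006


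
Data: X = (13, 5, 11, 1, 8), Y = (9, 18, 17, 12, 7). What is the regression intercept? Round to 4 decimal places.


a = ybar - b*xbar, where b = sum((xi-xbar)(yi-ybar)) / sum((xi-xbar)^2)
n = 5, xbar = 38/5 = 7.6, ybar = 63/5 = 12.6
Sxy = sum((xi-xbar)(yi-ybar)) = -16.8
Sxx = sum((xi-xbar)^2) = 91.2
b = Sxy / Sxx = -7/38 ≈ -0.184211
a = 12.6 - (-0.184211) * 7.6 = 14

14.0000


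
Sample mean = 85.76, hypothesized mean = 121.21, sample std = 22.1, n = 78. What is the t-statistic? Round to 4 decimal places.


t = (xbar - mu0) / (s/sqrt(n))
xbar - mu0 = 85.76 - 121.21 = -35.45
sqrt(78) ≈ 8.83176087
s/sqrt(n) = 22.1 / 8.83176087 ≈ 2.50233225
t = -35.45 / 2.50233225 ≈ -14.166784

-14.1668


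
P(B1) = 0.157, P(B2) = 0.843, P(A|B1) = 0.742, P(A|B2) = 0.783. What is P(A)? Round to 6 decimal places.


P(A) = P(A|B1)*P(B1) + P(A|B2)*P(B2)
P(A|B1)*P(B1) = 0.742 * 0.157 = 0.116494
P(A|B2)*P(B2) = 0.783 * 0.843 = 0.660069
P(A) = 0.116494 + 0.660069 = 0.776563

0.776563


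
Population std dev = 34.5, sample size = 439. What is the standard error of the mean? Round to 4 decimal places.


SE = sigma / sqrt(n)
sqrt(439) ≈ 20.952327
SE = 34.5 / 20.952327 ≈ 1.646595

1.6466


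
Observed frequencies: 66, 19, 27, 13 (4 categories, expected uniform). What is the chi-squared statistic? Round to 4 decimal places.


chi2 = sum((O-E)^2/E), E = total/4
total = 125, E = 125/4 = 31.25
(66 - 31.25)^2 / 31.25 = 1207.5625 / 31.25 = 38.642
(19 - 31.25)^2 / 31.25 = 150.0625 / 31.25 = 4.802
(27 - 31.25)^2 / 31.25 = 18.0625 / 31.25 = 0.578
(13 - 31.25)^2 / 31.25 = 333.0625 / 31.25 = 10.658
chi2 = 54.68

54.6800


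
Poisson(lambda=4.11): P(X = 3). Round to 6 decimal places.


P = e^(-lam) * lam^k / k!
e^(-4.11) ≈ 0.01640777
lam^k = 4.11^3 = 69.426531
k! = 3! = 6
P = 0.01640777 * 69.426531 / 6 ≈ 0.189856

0.189856


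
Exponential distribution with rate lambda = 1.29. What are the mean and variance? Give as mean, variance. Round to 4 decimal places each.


mean = 1/lam, var = 1/lam^2
mean = 1 / 1.29 = 100/129 ≈ 0.775194
lam^2 = 1.29^2 = 1.6641
var = 1 / 1.6641 ≈ 0.600925

0.7752, 0.6009


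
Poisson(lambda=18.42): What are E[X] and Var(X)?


E[X] = Var(X) = lambda = 18.42

18.42, 18.42


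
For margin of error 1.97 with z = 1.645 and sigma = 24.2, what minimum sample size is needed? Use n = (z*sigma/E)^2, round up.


z*sigma/E = 1.645 * 24.2 / 1.97 = 39809/1970 ≈ 20.207614
(z*sigma/E)^2 ≈ 408.347672
round up: n = 409

409


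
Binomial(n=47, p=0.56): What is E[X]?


E[X] = n*p = 47 * 0.56 = 26.32

26.32


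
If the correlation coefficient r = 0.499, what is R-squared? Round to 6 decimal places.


R^2 = r^2 = (0.499)^2 = 0.249001

0.249001


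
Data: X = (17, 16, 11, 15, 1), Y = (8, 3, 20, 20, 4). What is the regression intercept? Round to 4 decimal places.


a = ybar - b*xbar, where b = sum((xi-xbar)(yi-ybar)) / sum((xi-xbar)^2)
n = 5, xbar = 60/5 = 12, ybar = 55/5 = 11
Sxy = sum((xi-xbar)(yi-ybar)) = 48
Sxx = sum((xi-xbar)^2) = 172
b = Sxy / Sxx = 12/43 ≈ 0.279070
a = 11 - 0.279070 * 12 = 329/43 ≈ 7.651163

7.6512


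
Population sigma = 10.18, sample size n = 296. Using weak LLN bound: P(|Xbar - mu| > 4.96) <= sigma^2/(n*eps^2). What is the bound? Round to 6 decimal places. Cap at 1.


bound = min(1, sigma^2/(n*eps^2))
sigma^2 = 10.18^2 = 103.6324
n*eps^2 = 296 * 4.96^2 = 296 * 24.6016 = 7282.0736
sigma^2/(n*eps^2) = 103.6324 / 7282.0736 ≈ 0.01423117

0.014231


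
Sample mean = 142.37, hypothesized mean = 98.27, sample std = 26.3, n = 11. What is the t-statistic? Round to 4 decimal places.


t = (xbar - mu0) / (s/sqrt(n))
xbar - mu0 = 142.37 - 98.27 = 44.1
sqrt(11) ≈ 3.31662479
s/sqrt(n) = 26.3 / 3.31662479 ≈ 7.92974836
t = 44.1 / 7.92974836 ≈ 5.561337

5.5613


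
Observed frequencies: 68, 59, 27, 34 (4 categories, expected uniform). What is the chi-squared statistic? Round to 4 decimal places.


chi2 = sum((O-E)^2/E), E = total/4
total = 188, E = 188/4 = 47
(68 - 47)^2 / 47 = 441 / 47 = 441/47 ≈ 9.382979
(59 - 47)^2 / 47 = 144 / 47 = 144/47 ≈ 3.063830
(27 - 47)^2 / 47 = 400 / 47 = 400/47 ≈ 8.510638
(34 - 47)^2 / 47 = 169 / 47 = 169/47 ≈ 3.595745
chi2 = 1154/47 ≈ 24.553191

24.5532


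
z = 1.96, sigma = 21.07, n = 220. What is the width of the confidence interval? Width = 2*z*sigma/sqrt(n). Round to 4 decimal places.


width = 2*z*sigma/sqrt(n)
2*z*sigma = 2 * 1.96 * 21.07 = 82.5944
sqrt(220) ≈ 14.832397
width = 82.5944 / 14.832397 ≈ 5.568513

5.5685


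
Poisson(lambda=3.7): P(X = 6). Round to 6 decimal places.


P = e^(-lam) * lam^k / k!
e^(-3.7) ≈ 0.02472353
lam^k = 3.7^6 = 2565.726409
k! = 6! = 720
P = 0.02472353 * 2565.726409 / 720 ≈ 0.088103

0.088103


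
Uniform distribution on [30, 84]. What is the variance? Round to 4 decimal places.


Var = (b-a)^2 / 12
(b-a)^2 = (84 - 30)^2 = 2916
Var = 2916/12 = 243

243.0000


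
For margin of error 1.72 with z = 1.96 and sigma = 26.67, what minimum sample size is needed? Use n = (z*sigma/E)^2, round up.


z*sigma/E = 1.96 * 26.67 / 1.72 = 130683/4300 ≈ 30.391395
(z*sigma/E)^2 ≈ 923.636911
round up: n = 924

924


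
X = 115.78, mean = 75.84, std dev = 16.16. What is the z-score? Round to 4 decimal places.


z = (X - mu) / sigma
X - mu = 115.78 - 75.84 = 39.94
z = 39.94 / 16.16 = 1997/808 ≈ 2.471535

2.4715


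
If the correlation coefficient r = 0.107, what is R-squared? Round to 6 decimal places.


R^2 = r^2 = (0.107)^2 = 0.011449

0.011449


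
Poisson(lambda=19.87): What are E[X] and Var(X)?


E[X] = Var(X) = lambda = 19.87

19.87, 19.87


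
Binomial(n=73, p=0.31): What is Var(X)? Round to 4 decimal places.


Var = n*p*(1-p) = 73 * 0.31 * 0.69 = 15.6147

15.6147


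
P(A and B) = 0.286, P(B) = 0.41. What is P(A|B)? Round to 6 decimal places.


P(A|B) = P(A and B) / P(B) = 0.286 / 0.41 = 143/205 ≈ 0.69756098

0.697561


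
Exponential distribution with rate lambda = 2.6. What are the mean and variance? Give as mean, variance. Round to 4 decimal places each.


mean = 1/lam, var = 1/lam^2
mean = 1 / 2.6 = 5/13 ≈ 0.384615
lam^2 = 2.6^2 = 6.76
var = 1 / 6.76 = 25/169 ≈ 0.147929

0.3846, 0.1479


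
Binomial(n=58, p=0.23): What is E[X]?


E[X] = n*p = 58 * 0.23 = 13.34

13.34


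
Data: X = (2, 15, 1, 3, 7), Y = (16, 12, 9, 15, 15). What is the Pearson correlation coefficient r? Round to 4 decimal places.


r = sum((xi-xbar)(yi-ybar)) / sqrt(sum((xi-xbar)^2) * sum((yi-ybar)^2))
n = 5, xbar = 28/5 = 5.6, ybar = 67/5 = 13.4
Sxy = sum((xi-xbar)(yi-ybar)) = -4.2
Sxx = sum((xi-xbar)^2) = 131.2
Syy = sum((yi-ybar)^2) = 33.2
sqrt(Sxx*Syy) ≈ 65.998788
r = Sxy / sqrt(Sxx*Syy) = -4.2 / 65.998788 ≈ -0.063638

-0.0636


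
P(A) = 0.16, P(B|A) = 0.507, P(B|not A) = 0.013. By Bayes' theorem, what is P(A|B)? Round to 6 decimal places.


P(A|B) = P(B|A)*P(A) / P(B), P(B) = P(B|A)*P(A) + P(B|not A)*P(not A)
P(B|A)*P(A) = 0.507 * 0.16 = 0.08112
P(B|not A)*P(not A) = 0.013 * 0.84 = 0.01092
P(B) = 0.08112 + 0.01092 = 0.09204
P(A|B) = 0.08112 / 0.09204 = 52/59 ≈ 0.88135593

0.881356


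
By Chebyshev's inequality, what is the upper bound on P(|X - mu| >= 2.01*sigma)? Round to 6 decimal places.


P <= 1/k^2
k^2 = 2.01^2 = 4.0401
1/k^2 = 1 / 4.0401 ≈ 0.24751863

0.247519


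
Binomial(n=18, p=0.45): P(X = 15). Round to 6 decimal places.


P = C(n,k) * p^k * (1-p)^(n-k)
C(18,15) = 816
p^k = 0.45^15 ≈ 0.000006283299
(1-p)^(n-k) = 0.55^3 = 0.166375
P = 816 * 0.000006283299 * 0.166375 ≈ 0.000853

0.000853


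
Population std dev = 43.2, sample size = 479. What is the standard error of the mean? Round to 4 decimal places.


SE = sigma / sqrt(n)
sqrt(479) ≈ 21.886069
SE = 43.2 / 21.886069 ≈ 1.973858

1.9739


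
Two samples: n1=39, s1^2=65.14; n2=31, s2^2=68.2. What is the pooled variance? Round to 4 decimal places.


sp^2 = ((n1-1)*s1^2 + (n2-1)*s2^2)/(n1+n2-2)
(n1-1)*s1^2 = 38 * 65.14 = 2475.32
(n2-1)*s2^2 = 30 * 68.2 = 2046
numerator = 2475.32 + 2046 = 4521.32
n1+n2-2 = 68
sp^2 = 4521.32 / 68 = 66.49

66.4900


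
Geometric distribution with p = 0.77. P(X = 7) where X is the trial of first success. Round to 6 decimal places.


P = (1-p)^(k-1) * p
(1-p)^(k-1) = 0.23^6 ≈ 0.0001480359
P = 0.0001480359 * 0.77 ≈ 0.0001139876

0.000114


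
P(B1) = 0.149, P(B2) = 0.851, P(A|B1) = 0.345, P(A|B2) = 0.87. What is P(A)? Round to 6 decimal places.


P(A) = P(A|B1)*P(B1) + P(A|B2)*P(B2)
P(A|B1)*P(B1) = 0.345 * 0.149 = 0.051405
P(A|B2)*P(B2) = 0.87 * 0.851 = 0.74037
P(A) = 0.051405 + 0.74037 = 0.791775

0.791775


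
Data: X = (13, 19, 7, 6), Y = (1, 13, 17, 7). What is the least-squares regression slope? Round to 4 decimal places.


b = sum((xi-xbar)(yi-ybar)) / sum((xi-xbar)^2)
n = 4, xbar = 45/4 = 11.25, ybar = 38/4 = 9.5
Sxy = sum((xi-xbar)(yi-ybar)) = -6.5
Sxx = sum((xi-xbar)^2) = 108.75
b = Sxy / Sxx = -26/435 ≈ -0.059770

-0.0598


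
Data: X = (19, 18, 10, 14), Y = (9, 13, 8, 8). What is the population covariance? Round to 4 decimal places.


Cov = (1/n)*sum((xi-xbar)(yi-ybar))
n = 4, xbar = 61/4 = 15.25, ybar = 38/4 = 9.5
sum((xi-xbar)(yi-ybar)) = 17.5
Cov = 17.5 / 4 = 4.375

4.3750


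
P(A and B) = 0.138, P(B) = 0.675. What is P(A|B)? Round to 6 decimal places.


P(A|B) = P(A and B) / P(B) = 0.138 / 0.675 = 46/225 ≈ 0.20444444

0.204444


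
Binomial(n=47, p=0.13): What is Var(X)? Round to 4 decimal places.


Var = n*p*(1-p) = 47 * 0.13 * 0.87 = 5.3157

5.3157


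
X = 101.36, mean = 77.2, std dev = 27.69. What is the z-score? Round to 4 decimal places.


z = (X - mu) / sigma
X - mu = 101.36 - 77.2 = 24.16
z = 24.16 / 27.69 = 2416/2769 ≈ 0.872517

0.8725


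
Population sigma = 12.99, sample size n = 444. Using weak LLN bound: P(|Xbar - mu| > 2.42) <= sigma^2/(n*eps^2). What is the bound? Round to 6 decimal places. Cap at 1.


bound = min(1, sigma^2/(n*eps^2))
sigma^2 = 12.99^2 = 168.7401
n*eps^2 = 444 * 2.42^2 = 444 * 5.8564 = 2600.2416
sigma^2/(n*eps^2) = 168.7401 / 2600.2416 ≈ 0.06489401

0.064894


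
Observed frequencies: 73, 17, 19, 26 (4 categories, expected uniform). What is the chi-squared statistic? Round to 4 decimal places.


chi2 = sum((O-E)^2/E), E = total/4
total = 135, E = 135/4 = 33.75
(73 - 33.75)^2 / 33.75 = 1540.5625 / 33.75 = 24649/540 ≈ 45.646296
(17 - 33.75)^2 / 33.75 = 280.5625 / 33.75 = 4489/540 ≈ 8.312963
(19 - 33.75)^2 / 33.75 = 217.5625 / 33.75 = 3481/540 ≈ 6.446296
(26 - 33.75)^2 / 33.75 = 60.0625 / 33.75 = 961/540 ≈ 1.779630
chi2 = 1679/27 ≈ 62.185185

62.1852


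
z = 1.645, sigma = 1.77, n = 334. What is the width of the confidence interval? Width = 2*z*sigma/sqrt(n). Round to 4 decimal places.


width = 2*z*sigma/sqrt(n)
2*z*sigma = 2 * 1.645 * 1.77 = 5.8233
sqrt(334) ≈ 18.275667
width = 5.8233 / 18.275667 ≈ 0.318637

0.3186


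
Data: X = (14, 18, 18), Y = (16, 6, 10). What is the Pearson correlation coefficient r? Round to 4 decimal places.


r = sum((xi-xbar)(yi-ybar)) / sqrt(sum((xi-xbar)^2) * sum((yi-ybar)^2))
n = 3, xbar = 50/3 ≈ 16.666667, ybar = 32/3 ≈ 10.666667
Sxy = sum((xi-xbar)(yi-ybar)) = -64/3 ≈ -21.333333
Sxx = sum((xi-xbar)^2) = 32/3 ≈ 10.666667
Syy = sum((yi-ybar)^2) = 152/3 ≈ 50.666667
sqrt(Sxx*Syy) ≈ 23.247461
r = Sxy / sqrt(Sxx*Syy) = -21.333333 / 23.247461 ≈ -0.917663

-0.9177


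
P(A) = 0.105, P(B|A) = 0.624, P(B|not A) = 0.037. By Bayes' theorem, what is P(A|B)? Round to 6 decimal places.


P(A|B) = P(B|A)*P(A) / P(B), P(B) = P(B|A)*P(A) + P(B|not A)*P(not A)
P(B|A)*P(A) = 0.624 * 0.105 = 0.06552
P(B|not A)*P(not A) = 0.037 * 0.895 = 0.033115
P(B) = 0.06552 + 0.033115 = 0.098635
P(A|B) = 0.06552 / 0.098635 ≈ 0.66426725

0.664267
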